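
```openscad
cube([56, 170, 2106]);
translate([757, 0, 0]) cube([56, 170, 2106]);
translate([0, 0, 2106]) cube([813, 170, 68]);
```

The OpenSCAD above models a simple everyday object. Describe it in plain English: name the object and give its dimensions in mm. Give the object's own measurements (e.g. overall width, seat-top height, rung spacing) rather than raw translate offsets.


A door frame. The clear opening is 701 mm wide and 2106 mm high. Two 56 mm wide jambs, 170 mm deep, stand either side of the opening from the floor to the top of the opening. A 68 mm thick head sits across the top of both jambs, spanning the full outside width of the frame.


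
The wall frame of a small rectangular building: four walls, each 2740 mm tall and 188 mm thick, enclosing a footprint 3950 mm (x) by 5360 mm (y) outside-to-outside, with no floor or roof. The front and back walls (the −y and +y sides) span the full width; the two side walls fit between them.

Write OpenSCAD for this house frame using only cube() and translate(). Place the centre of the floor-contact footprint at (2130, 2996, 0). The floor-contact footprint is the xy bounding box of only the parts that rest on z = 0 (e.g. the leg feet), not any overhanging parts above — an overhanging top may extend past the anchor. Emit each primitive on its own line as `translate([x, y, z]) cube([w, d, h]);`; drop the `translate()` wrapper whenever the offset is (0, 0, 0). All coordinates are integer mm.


translate([155, 316, 0]) cube([3950, 188, 2740]);
translate([155, 5488, 0]) cube([3950, 188, 2740]);
translate([155, 504, 0]) cube([188, 4984, 2740]);
translate([3917, 504, 0]) cube([188, 4984, 2740]);


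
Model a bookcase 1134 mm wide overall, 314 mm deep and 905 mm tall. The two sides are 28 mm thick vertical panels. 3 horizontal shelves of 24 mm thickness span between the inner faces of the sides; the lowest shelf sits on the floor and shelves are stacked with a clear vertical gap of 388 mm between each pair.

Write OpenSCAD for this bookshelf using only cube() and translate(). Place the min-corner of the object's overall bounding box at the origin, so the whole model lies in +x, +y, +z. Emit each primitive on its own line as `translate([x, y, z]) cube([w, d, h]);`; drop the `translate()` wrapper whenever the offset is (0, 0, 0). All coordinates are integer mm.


cube([28, 314, 905]);
translate([1106, 0, 0]) cube([28, 314, 905]);
translate([28, 0, 0]) cube([1078, 314, 24]);
translate([28, 0, 412]) cube([1078, 314, 24]);
translate([28, 0, 824]) cube([1078, 314, 24]);


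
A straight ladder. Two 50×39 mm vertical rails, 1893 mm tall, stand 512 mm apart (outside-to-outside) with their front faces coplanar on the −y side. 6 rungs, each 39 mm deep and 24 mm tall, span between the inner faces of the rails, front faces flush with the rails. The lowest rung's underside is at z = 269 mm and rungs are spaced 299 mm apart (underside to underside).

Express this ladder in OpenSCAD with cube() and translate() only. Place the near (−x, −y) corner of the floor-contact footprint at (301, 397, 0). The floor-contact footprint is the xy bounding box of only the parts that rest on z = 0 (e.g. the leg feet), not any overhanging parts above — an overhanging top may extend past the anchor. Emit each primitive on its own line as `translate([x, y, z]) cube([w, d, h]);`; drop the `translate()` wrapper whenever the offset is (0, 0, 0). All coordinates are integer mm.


// rung span = 512 - 2*50 = 412
// rung[k] z = 269 + k*299
translate([301, 397, 0]) cube([50, 39, 1893]);
translate([763, 397, 0]) cube([50, 39, 1893]);
translate([351, 397, 269]) cube([412, 39, 24]);
translate([351, 397, 568]) cube([412, 39, 24]);
translate([351, 397, 867]) cube([412, 39, 24]);
translate([351, 397, 1166]) cube([412, 39, 24]);
translate([351, 397, 1465]) cube([412, 39, 24]);
translate([351, 397, 1764]) cube([412, 39, 24]);


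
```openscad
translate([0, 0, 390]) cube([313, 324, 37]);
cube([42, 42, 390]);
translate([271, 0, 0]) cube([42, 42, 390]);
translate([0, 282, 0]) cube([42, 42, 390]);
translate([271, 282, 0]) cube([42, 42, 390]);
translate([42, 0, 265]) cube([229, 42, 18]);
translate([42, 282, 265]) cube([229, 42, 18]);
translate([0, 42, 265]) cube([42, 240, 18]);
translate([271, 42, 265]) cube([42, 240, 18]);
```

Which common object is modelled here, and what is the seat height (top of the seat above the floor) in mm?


A stool. The seat height is 427 mm.

A 313×324×37 slab at z = 390 on four corner posts — a stool. The seat top is 390 + 37 = 427 mm.


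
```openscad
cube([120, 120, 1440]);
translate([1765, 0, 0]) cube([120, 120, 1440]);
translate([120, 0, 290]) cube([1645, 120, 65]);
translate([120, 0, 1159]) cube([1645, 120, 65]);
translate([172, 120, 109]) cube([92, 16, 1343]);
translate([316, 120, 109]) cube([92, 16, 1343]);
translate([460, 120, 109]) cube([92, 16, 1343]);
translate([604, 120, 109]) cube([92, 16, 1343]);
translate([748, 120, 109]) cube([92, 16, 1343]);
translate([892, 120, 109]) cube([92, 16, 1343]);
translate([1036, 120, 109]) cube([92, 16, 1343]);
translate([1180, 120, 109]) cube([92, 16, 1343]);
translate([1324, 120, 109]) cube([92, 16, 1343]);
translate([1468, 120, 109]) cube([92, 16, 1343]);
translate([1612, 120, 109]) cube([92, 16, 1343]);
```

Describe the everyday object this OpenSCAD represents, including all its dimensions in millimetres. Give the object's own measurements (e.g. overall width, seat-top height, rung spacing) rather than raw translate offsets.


A fence section. Two 120×120 mm posts, 1440 mm tall, stand on the floor with a clear span of 1645 mm between their inner faces. Two horizontal rails of 120×65 mm section span the gap between the posts with their undersides at z = 290 mm and z = 1159 mm, flush with the posts' −y face. 11 pickets, each 92 mm wide, 16 mm thick and 1343 mm tall, are fixed to the +y face of the rails with their bottoms at z = 109 mm, spaced across the span with a 52 mm gap after the −x post and between neighbouring pickets, with 61 mm left before the +x post.


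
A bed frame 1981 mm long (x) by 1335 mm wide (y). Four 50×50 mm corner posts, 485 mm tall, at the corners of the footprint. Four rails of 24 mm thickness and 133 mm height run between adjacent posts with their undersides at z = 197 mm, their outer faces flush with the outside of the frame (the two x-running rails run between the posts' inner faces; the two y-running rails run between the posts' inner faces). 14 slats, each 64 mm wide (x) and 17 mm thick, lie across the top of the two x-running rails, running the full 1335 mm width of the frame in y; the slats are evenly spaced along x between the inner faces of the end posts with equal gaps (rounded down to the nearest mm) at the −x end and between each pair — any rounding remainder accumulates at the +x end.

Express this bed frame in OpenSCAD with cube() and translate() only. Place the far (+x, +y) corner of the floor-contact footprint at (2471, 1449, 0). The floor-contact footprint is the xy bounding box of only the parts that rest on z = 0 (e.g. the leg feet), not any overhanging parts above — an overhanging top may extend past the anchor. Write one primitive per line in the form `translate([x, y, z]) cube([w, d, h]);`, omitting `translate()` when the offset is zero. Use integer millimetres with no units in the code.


translate([490, 114, 0]) cube([50, 50, 485]);
translate([490, 1399, 0]) cube([50, 50, 485]);
translate([2421, 114, 0]) cube([50, 50, 485]);
translate([2421, 1399, 0]) cube([50, 50, 485]);
translate([540, 114, 197]) cube([1881, 24, 133]);
translate([540, 1425, 197]) cube([1881, 24, 133]);
translate([490, 164, 197]) cube([24, 1235, 133]);
translate([2447, 164, 197]) cube([24, 1235, 133]);
translate([605, 114, 330]) cube([64, 1335, 17]);
translate([734, 114, 330]) cube([64, 1335, 17]);
translate([863, 114, 330]) cube([64, 1335, 17]);
translate([992, 114, 330]) cube([64, 1335, 17]);
translate([1121, 114, 330]) cube([64, 1335, 17]);
translate([1250, 114, 330]) cube([64, 1335, 17]);
translate([1379, 114, 330]) cube([64, 1335, 17]);
translate([1508, 114, 330]) cube([64, 1335, 17]);
translate([1637, 114, 330]) cube([64, 1335, 17]);
translate([1766, 114, 330]) cube([64, 1335, 17]);
translate([1895, 114, 330]) cube([64, 1335, 17]);
translate([2024, 114, 330]) cube([64, 1335, 17]);
translate([2153, 114, 330]) cube([64, 1335, 17]);
translate([2282, 114, 330]) cube([64, 1335, 17]);


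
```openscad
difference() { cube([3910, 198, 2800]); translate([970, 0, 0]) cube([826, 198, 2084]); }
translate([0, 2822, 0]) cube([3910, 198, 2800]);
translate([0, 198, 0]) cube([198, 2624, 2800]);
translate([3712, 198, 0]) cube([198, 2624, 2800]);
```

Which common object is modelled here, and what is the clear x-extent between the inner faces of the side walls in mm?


A single room. The interior width is 3514 mm.

Four walls enclosing a rectangle with a door in the front wall — a room. Outside width 3910 minus two 198 mm walls gives 3514 mm.


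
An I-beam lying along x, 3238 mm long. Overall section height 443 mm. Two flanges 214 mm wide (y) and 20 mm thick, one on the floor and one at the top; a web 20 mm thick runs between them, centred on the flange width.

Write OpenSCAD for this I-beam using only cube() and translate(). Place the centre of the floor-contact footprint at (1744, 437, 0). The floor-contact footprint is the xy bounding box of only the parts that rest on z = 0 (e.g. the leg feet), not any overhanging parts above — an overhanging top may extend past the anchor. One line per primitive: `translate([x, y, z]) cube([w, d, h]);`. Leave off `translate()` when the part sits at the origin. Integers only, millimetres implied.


translate([125, 330, 0]) cube([3238, 214, 20]);
translate([125, 427, 20]) cube([3238, 20, 403]);
translate([125, 330, 423]) cube([3238, 214, 20]);


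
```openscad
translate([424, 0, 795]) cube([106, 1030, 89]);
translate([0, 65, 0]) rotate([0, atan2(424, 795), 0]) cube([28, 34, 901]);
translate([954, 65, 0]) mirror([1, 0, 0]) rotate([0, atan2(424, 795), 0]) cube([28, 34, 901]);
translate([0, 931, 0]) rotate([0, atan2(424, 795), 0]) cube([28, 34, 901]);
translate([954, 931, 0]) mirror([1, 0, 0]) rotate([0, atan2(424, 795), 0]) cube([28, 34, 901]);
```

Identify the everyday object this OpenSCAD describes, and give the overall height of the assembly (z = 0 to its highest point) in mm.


A sawhorse. The overall height is 884 mm.

A beam across two mirrored pairs of raked legs — a sawhorse. The beam's underside is at z = 795 (matching the legs' vertical rise in atan2(424, 795)) and the beam is 89 mm tall, so its top is at 795 + 89 = 884 mm. The raked legs top out at the beam's underside, so that is the highest point.


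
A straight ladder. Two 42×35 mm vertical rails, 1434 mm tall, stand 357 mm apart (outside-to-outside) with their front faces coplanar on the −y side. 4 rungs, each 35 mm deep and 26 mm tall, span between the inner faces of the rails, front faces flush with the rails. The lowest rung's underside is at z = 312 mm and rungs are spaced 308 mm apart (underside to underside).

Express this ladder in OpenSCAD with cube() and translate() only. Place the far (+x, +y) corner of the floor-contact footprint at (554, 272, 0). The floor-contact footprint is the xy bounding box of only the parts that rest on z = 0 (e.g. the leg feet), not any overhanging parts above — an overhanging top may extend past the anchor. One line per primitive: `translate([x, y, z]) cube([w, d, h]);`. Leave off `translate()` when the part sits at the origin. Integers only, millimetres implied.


translate([197, 237, 0]) cube([42, 35, 1434]);
translate([512, 237, 0]) cube([42, 35, 1434]);
translate([239, 237, 312]) cube([273, 35, 26]);
translate([239, 237, 620]) cube([273, 35, 26]);
translate([239, 237, 928]) cube([273, 35, 26]);
translate([239, 237, 1236]) cube([273, 35, 26]);


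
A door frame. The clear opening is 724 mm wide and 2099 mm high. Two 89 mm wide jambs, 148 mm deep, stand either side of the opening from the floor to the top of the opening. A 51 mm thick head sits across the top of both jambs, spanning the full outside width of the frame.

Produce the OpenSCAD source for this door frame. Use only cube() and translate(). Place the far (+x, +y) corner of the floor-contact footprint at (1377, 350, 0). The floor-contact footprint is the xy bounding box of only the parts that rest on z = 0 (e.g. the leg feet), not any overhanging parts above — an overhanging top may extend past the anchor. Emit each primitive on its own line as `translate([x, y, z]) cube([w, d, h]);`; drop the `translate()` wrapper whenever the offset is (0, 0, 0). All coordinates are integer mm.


translate([475, 202, 0]) cube([89, 148, 2099]);
translate([1288, 202, 0]) cube([89, 148, 2099]);
translate([475, 202, 2099]) cube([902, 148, 51]);


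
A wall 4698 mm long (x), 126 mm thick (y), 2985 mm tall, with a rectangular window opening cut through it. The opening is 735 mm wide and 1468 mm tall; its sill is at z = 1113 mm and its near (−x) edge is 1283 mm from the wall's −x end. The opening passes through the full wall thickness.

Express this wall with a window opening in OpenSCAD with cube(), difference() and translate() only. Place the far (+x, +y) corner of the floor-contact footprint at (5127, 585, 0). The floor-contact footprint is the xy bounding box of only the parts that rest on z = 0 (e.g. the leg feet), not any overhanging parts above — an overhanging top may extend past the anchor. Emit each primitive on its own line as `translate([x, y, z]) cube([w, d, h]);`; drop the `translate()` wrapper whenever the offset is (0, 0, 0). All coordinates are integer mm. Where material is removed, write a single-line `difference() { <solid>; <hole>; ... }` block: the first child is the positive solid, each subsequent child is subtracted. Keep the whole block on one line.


difference() { translate([429, 459, 0]) cube([4698, 126, 2985]); translate([1712, 459, 1113]) cube([735, 126, 1468]); }


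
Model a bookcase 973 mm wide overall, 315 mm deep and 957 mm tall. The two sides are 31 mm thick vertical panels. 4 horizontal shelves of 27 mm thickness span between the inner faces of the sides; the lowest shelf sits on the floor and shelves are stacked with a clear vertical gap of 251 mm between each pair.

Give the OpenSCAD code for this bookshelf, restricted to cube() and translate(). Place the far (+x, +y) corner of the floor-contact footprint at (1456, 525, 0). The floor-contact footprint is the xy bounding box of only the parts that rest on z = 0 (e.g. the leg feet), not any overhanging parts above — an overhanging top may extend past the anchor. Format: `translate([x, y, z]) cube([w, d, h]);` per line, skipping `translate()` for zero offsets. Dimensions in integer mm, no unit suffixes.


translate([483, 210, 0]) cube([31, 315, 957]);
translate([1425, 210, 0]) cube([31, 315, 957]);
translate([514, 210, 0]) cube([911, 315, 27]);
translate([514, 210, 278]) cube([911, 315, 27]);
translate([514, 210, 556]) cube([911, 315, 27]);
translate([514, 210, 834]) cube([911, 315, 27]);


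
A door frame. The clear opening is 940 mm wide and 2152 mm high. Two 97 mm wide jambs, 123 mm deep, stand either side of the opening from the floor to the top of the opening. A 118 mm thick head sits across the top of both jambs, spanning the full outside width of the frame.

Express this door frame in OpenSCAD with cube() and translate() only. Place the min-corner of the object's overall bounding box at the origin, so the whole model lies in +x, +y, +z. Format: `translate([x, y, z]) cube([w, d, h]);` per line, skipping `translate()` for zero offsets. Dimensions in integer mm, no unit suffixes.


cube([97, 123, 2152]);
translate([1037, 0, 0]) cube([97, 123, 2152]);
translate([0, 0, 2152]) cube([1134, 123, 118]);


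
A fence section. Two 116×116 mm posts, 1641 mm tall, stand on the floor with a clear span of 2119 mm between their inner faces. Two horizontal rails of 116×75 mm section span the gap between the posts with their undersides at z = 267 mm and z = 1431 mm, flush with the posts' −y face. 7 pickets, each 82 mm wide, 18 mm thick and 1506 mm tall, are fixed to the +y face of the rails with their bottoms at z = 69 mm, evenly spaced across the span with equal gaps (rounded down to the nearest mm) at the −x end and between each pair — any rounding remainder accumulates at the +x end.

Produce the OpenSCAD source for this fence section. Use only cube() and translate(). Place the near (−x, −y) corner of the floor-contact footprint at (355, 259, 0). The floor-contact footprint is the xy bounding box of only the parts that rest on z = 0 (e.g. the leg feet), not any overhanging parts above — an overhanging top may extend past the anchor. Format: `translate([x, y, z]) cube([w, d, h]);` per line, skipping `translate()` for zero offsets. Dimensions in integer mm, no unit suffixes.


translate([355, 259, 0]) cube([116, 116, 1641]);
translate([2590, 259, 0]) cube([116, 116, 1641]);
translate([471, 259, 267]) cube([2119, 116, 75]);
translate([471, 259, 1431]) cube([2119, 116, 75]);
translate([664, 375, 69]) cube([82, 18, 1506]);
translate([939, 375, 69]) cube([82, 18, 1506]);
translate([1214, 375, 69]) cube([82, 18, 1506]);
translate([1489, 375, 69]) cube([82, 18, 1506]);
translate([1764, 375, 69]) cube([82, 18, 1506]);
translate([2039, 375, 69]) cube([82, 18, 1506]);
translate([2314, 375, 69]) cube([82, 18, 1506]);


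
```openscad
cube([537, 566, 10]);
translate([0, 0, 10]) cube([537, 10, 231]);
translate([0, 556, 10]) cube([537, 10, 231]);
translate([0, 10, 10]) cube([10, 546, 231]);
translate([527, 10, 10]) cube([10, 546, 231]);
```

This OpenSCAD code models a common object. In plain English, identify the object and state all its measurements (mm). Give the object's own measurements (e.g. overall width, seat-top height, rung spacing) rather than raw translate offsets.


An open-topped rectangular box: outside dimensions 537×566×241 mm, with a uniform wall and base thickness of 10 mm. The base is a full 537×566 slab on the floor; four walls sit on top of the base. The front and back walls (the −y and +y sides) span the full width; the two side walls fit between them.


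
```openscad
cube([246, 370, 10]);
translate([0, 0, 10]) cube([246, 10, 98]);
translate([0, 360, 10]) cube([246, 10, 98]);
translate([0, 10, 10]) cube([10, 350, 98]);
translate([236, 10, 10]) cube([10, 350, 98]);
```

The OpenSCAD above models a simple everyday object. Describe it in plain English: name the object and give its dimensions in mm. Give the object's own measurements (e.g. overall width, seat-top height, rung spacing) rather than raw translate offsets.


An open-topped rectangular box: outside dimensions 246×370×108 mm, with a uniform wall and base thickness of 10 mm. The base is a full 246×370 slab on the floor; four walls sit on top of the base. The front and back walls (the −y and +y sides) span the full width; the two side walls fit between them.


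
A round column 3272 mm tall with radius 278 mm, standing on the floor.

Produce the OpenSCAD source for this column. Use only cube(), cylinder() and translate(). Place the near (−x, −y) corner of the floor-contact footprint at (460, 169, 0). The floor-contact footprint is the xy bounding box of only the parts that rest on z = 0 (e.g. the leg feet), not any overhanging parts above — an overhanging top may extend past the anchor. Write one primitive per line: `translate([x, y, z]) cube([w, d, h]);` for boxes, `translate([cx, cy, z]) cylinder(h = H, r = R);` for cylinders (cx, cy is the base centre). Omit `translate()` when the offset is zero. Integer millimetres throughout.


translate([738, 447, 0]) cylinder(h = 3272, r = 278);


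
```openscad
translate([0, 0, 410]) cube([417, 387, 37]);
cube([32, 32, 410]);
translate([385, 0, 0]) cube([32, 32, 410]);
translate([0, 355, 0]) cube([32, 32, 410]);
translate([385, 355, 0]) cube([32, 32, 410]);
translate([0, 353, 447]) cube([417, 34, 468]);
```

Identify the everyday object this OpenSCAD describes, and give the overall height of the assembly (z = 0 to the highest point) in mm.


A chair. The overall height is 915 mm.

A slab on four corner posts with a tall panel at the back — a chair. The seat slab sits at z = 410 with thickness 37, and the 468 mm backrest starts at the seat top, so the overall height is 410 + 37 + 468 = 915 mm.


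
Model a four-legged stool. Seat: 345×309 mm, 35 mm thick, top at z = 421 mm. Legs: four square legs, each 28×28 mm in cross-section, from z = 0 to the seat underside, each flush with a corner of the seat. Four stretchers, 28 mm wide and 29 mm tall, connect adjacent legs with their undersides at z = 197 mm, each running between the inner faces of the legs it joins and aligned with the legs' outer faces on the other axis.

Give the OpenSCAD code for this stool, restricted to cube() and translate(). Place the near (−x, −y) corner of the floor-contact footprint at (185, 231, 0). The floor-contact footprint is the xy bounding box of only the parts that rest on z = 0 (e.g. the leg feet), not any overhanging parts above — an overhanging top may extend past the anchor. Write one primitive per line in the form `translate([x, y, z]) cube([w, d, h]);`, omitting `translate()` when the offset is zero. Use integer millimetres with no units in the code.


// leg_h = 421 - 35 = 386
// stretcher span = 345 - 2*28 = 289
translate([185, 231, 386]) cube([345, 309, 35]);
translate([185, 231, 0]) cube([28, 28, 386]);
translate([502, 231, 0]) cube([28, 28, 386]);
translate([185, 512, 0]) cube([28, 28, 386]);
translate([502, 512, 0]) cube([28, 28, 386]);
translate([213, 231, 197]) cube([289, 28, 29]);
translate([213, 512, 197]) cube([289, 28, 29]);
translate([185, 259, 197]) cube([28, 253, 29]);
translate([502, 259, 197]) cube([28, 253, 29]);


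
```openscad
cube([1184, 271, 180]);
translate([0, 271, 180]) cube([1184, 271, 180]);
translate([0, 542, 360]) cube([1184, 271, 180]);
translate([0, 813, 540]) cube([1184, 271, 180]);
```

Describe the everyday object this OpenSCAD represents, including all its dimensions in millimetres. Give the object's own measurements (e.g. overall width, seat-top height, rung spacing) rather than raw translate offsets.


A straight staircase of 4 solid steps. Each step is 1184 mm wide (x), 271 mm deep (y, the going) and 180 mm tall (the rise). The first step rests on the floor; each subsequent step sits one going further in +y and one rise higher in +z, directly behind and above the previous step with no overlap.


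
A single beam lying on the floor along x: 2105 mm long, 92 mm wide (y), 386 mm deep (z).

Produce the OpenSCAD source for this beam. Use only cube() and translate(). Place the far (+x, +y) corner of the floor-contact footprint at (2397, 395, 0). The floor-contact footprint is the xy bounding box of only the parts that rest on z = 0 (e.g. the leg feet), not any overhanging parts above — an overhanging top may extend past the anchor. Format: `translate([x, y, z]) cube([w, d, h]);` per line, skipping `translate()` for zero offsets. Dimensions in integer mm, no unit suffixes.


translate([292, 303, 0]) cube([2105, 92, 386]);


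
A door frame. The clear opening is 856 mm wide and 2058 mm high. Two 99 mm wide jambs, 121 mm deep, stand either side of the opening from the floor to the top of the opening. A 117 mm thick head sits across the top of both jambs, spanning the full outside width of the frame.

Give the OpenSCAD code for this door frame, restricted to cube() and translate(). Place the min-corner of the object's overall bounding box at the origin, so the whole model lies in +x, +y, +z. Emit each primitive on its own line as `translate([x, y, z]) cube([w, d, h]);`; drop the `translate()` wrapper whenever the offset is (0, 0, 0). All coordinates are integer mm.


cube([99, 121, 2058]);
translate([955, 0, 0]) cube([99, 121, 2058]);
translate([0, 0, 2058]) cube([1054, 121, 117]);


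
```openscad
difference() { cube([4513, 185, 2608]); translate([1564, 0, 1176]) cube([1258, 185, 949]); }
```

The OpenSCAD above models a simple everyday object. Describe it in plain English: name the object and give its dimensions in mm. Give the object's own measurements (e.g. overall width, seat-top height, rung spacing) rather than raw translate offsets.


A wall 4513 mm long (x), 185 mm thick (y), 2608 mm tall, with a rectangular window opening cut through it. The opening is 1258 mm wide and 949 mm tall; its sill is at z = 1176 mm and its near (−x) edge is 1564 mm from the wall's −x end. The opening passes through the full wall thickness.


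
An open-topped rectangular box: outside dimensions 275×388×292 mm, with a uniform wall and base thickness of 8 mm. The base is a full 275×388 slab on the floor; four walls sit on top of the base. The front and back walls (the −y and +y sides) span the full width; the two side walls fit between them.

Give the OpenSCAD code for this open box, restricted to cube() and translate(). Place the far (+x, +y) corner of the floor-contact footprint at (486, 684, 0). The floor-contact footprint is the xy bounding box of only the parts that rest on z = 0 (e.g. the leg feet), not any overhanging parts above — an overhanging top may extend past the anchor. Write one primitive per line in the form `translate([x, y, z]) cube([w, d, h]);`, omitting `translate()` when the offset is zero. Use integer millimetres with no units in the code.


translate([211, 296, 0]) cube([275, 388, 8]);
translate([211, 296, 8]) cube([275, 8, 284]);
translate([211, 676, 8]) cube([275, 8, 284]);
translate([211, 304, 8]) cube([8, 372, 284]);
translate([478, 304, 8]) cube([8, 372, 284]);


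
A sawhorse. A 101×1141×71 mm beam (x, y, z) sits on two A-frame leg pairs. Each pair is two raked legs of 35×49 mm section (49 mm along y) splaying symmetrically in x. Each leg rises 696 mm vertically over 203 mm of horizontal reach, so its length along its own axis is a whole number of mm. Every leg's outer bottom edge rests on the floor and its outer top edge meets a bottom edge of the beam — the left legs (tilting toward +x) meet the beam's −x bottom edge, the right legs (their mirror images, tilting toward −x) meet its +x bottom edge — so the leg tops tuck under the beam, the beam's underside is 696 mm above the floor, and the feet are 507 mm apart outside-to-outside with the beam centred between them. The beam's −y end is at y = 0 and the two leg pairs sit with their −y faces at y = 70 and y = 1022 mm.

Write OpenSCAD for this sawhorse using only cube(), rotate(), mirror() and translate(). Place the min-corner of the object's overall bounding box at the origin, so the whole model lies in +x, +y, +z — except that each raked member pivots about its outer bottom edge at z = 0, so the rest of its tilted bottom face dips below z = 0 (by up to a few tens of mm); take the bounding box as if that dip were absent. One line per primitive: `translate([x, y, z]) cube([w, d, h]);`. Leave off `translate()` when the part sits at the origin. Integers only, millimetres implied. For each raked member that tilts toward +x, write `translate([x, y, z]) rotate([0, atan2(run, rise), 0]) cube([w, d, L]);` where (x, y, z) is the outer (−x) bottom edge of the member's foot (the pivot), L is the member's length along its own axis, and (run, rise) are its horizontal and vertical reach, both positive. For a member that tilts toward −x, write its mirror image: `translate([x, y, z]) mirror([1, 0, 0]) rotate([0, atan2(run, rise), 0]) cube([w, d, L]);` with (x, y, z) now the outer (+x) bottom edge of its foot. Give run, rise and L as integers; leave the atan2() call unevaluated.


translate([203, 0, 696]) cube([101, 1141, 71]);
translate([0, 70, 0]) rotate([0, atan2(203, 696), 0]) cube([35, 49, 725]);
translate([507, 70, 0]) mirror([1, 0, 0]) rotate([0, atan2(203, 696), 0]) cube([35, 49, 725]);
translate([0, 1022, 0]) rotate([0, atan2(203, 696), 0]) cube([35, 49, 725]);
translate([507, 1022, 0]) mirror([1, 0, 0]) rotate([0, atan2(203, 696), 0]) cube([35, 49, 725]);


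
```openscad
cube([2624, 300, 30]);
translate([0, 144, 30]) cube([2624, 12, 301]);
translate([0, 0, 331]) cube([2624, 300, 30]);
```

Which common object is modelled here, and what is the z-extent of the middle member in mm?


An I-beam. The web height is 301 mm.

Two wide flanges with a thin centred web — an I-beam. Overall 361 mm minus two 30 mm flanges gives a web of 361 − 2·30 = 301 mm.


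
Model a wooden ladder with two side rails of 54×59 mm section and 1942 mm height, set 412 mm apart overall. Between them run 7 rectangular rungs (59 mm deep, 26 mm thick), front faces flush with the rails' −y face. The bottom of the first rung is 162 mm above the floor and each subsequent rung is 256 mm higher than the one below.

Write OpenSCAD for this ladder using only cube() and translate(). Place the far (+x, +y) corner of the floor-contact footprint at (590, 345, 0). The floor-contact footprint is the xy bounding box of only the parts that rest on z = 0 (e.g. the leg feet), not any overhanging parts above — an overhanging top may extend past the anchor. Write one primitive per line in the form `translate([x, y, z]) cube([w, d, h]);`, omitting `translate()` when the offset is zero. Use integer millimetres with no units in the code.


translate([178, 286, 0]) cube([54, 59, 1942]);
translate([536, 286, 0]) cube([54, 59, 1942]);
translate([232, 286, 162]) cube([304, 59, 26]);
translate([232, 286, 418]) cube([304, 59, 26]);
translate([232, 286, 674]) cube([304, 59, 26]);
translate([232, 286, 930]) cube([304, 59, 26]);
translate([232, 286, 1186]) cube([304, 59, 26]);
translate([232, 286, 1442]) cube([304, 59, 26]);
translate([232, 286, 1698]) cube([304, 59, 26]);


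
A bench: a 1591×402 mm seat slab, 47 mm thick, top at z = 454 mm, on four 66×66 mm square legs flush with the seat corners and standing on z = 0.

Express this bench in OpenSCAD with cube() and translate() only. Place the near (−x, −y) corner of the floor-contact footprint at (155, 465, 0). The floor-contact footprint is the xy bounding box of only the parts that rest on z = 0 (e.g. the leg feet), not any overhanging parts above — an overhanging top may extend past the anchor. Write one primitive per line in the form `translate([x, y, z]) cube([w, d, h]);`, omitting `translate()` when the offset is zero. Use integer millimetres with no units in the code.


translate([155, 465, 407]) cube([1591, 402, 47]);
translate([155, 465, 0]) cube([66, 66, 407]);
translate([155, 801, 0]) cube([66, 66, 407]);
translate([1680, 465, 0]) cube([66, 66, 407]);
translate([1680, 801, 0]) cube([66, 66, 407]);


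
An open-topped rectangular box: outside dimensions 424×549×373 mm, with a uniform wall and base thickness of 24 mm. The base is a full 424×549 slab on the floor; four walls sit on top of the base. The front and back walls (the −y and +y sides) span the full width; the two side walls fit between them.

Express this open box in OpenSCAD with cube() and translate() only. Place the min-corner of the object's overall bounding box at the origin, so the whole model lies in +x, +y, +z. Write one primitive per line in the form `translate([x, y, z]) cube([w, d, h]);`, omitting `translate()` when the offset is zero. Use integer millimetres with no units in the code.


cube([424, 549, 24]);
translate([0, 0, 24]) cube([424, 24, 349]);
translate([0, 525, 24]) cube([424, 24, 349]);
translate([0, 24, 24]) cube([24, 501, 349]);
translate([400, 24, 24]) cube([24, 501, 349]);


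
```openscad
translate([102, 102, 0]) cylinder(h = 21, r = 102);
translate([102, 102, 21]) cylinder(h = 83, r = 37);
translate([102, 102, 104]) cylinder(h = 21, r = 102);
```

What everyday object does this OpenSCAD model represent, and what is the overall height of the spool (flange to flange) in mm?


A spool. The overall height is 125 mm.

Three coaxial cylinders, large–small–large — a spool. Two 21 mm flanges and a 83 mm core give 21 + 83 + 21 = 125 mm.


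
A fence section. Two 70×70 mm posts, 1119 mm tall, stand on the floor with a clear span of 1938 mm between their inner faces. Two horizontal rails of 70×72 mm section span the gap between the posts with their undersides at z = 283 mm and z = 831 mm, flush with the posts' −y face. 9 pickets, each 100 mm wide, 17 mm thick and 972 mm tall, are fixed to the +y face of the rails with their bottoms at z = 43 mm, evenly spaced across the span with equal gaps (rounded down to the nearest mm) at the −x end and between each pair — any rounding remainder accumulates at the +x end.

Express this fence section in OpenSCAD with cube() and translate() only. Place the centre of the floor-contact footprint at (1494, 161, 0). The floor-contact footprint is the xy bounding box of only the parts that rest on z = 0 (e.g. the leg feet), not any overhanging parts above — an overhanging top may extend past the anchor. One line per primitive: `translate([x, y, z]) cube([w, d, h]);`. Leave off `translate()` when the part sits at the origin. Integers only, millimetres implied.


translate([455, 126, 0]) cube([70, 70, 1119]);
translate([2463, 126, 0]) cube([70, 70, 1119]);
translate([525, 126, 283]) cube([1938, 70, 72]);
translate([525, 126, 831]) cube([1938, 70, 72]);
translate([628, 196, 43]) cube([100, 17, 972]);
translate([831, 196, 43]) cube([100, 17, 972]);
translate([1034, 196, 43]) cube([100, 17, 972]);
translate([1237, 196, 43]) cube([100, 17, 972]);
translate([1440, 196, 43]) cube([100, 17, 972]);
translate([1643, 196, 43]) cube([100, 17, 972]);
translate([1846, 196, 43]) cube([100, 17, 972]);
translate([2049, 196, 43]) cube([100, 17, 972]);
translate([2252, 196, 43]) cube([100, 17, 972]);


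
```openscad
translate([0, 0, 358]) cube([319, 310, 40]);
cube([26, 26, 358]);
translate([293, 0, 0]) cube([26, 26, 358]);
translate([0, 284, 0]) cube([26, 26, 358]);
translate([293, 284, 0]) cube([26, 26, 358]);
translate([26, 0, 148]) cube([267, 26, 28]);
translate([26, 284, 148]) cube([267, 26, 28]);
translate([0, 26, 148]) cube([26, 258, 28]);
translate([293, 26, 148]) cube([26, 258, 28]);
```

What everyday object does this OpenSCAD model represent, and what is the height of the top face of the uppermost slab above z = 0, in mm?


A stool. The seat height is 398 mm.

A 319×310×40 slab at z = 358 on four corner posts — a stool. The seat top is 358 + 40 = 398 mm.


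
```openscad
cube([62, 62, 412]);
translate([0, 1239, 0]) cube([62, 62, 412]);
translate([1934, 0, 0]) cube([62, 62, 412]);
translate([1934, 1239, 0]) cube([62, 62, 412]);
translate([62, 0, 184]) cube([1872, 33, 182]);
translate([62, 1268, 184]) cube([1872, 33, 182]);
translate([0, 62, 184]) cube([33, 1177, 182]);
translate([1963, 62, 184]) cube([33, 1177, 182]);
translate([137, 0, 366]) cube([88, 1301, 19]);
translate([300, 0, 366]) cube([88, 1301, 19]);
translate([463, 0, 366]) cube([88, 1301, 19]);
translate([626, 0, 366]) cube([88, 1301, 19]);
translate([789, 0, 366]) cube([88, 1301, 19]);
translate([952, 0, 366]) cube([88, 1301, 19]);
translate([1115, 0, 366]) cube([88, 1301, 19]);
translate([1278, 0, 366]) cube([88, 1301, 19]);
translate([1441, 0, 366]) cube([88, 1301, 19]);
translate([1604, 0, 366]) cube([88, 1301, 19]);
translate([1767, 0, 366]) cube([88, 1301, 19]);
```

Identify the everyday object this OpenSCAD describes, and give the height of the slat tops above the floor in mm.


A bed frame. The slat-top height is 385 mm.

Four posts, four rails, and a row of slats — a bed frame. Slats sit on the rails at z = 184 + 182 = 366; with slat thickness 19, the top is 385 mm.


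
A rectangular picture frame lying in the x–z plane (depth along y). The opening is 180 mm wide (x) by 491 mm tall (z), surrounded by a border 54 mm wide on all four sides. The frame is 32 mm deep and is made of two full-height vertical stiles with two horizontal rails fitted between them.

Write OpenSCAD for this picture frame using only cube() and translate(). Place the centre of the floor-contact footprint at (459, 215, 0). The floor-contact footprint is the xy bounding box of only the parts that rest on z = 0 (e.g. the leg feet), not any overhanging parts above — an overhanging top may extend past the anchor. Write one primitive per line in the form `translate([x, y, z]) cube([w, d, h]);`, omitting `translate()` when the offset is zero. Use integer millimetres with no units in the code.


translate([315, 199, 0]) cube([54, 32, 599]);
translate([549, 199, 0]) cube([54, 32, 599]);
translate([369, 199, 0]) cube([180, 32, 54]);
translate([369, 199, 545]) cube([180, 32, 54]);


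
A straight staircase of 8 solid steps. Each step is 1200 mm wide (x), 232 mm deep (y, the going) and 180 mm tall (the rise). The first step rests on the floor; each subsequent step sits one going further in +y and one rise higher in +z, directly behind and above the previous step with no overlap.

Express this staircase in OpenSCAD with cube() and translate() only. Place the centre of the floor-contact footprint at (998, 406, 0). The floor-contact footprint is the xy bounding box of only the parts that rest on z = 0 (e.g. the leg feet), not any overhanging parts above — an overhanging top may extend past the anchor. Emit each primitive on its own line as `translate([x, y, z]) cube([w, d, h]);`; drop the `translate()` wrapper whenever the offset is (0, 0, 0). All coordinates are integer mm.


translate([398, 290, 0]) cube([1200, 232, 180]);
translate([398, 522, 180]) cube([1200, 232, 180]);
translate([398, 754, 360]) cube([1200, 232, 180]);
translate([398, 986, 540]) cube([1200, 232, 180]);
translate([398, 1218, 720]) cube([1200, 232, 180]);
translate([398, 1450, 900]) cube([1200, 232, 180]);
translate([398, 1682, 1080]) cube([1200, 232, 180]);
translate([398, 1914, 1260]) cube([1200, 232, 180]);


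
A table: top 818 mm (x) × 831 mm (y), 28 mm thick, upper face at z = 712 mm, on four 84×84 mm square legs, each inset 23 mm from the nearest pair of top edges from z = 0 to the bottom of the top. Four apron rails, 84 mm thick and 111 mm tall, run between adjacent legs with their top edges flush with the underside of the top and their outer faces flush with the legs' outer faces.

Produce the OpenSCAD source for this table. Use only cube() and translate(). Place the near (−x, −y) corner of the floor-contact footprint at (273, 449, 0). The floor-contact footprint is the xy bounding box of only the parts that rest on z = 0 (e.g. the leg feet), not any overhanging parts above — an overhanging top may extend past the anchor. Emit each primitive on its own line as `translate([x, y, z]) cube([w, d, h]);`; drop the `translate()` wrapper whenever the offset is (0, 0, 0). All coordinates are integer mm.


// leg_h = 712 - 28 = 684
// apron z = 684 - 111 = 573
translate([250, 426, 684]) cube([818, 831, 28]);
translate([273, 449, 0]) cube([84, 84, 684]);
translate([961, 449, 0]) cube([84, 84, 684]);
translate([273, 1150, 0]) cube([84, 84, 684]);
translate([961, 1150, 0]) cube([84, 84, 684]);
translate([357, 449, 573]) cube([604, 84, 111]);
translate([357, 1150, 573]) cube([604, 84, 111]);
translate([273, 533, 573]) cube([84, 617, 111]);
translate([961, 533, 573]) cube([84, 617, 111]);


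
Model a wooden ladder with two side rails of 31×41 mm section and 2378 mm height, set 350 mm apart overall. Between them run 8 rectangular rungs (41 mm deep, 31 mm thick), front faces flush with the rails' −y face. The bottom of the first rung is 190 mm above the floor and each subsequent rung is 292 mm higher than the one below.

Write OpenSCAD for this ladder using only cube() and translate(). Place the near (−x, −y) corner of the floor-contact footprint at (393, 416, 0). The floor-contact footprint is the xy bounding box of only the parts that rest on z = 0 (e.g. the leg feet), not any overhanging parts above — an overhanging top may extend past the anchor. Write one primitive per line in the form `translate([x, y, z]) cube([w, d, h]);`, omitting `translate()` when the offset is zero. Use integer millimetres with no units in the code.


translate([393, 416, 0]) cube([31, 41, 2378]);
translate([712, 416, 0]) cube([31, 41, 2378]);
translate([424, 416, 190]) cube([288, 41, 31]);
translate([424, 416, 482]) cube([288, 41, 31]);
translate([424, 416, 774]) cube([288, 41, 31]);
translate([424, 416, 1066]) cube([288, 41, 31]);
translate([424, 416, 1358]) cube([288, 41, 31]);
translate([424, 416, 1650]) cube([288, 41, 31]);
translate([424, 416, 1942]) cube([288, 41, 31]);
translate([424, 416, 2234]) cube([288, 41, 31]);
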